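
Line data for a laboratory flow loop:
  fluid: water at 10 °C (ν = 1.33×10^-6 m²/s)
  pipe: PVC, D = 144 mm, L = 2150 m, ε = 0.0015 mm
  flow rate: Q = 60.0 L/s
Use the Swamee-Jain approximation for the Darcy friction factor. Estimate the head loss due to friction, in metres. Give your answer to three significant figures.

h_f ≈ 142 m

V = 4Q/(πD²) = 4·0.0600/(π·0.144²) = 3.684 m/s
Re = VD/ν = 3.684·0.144/1.33×10^-6 = 3.99×10^5 → turbulent
ε/D = 0.0015/144 = 1.04×10^-5
Swamee-Jain: f = 0.01378
h_f = f(L/D)V²/(2g) = 0.01378·(2150/0.144)·3.684²/(2·9.81) = 142.4 m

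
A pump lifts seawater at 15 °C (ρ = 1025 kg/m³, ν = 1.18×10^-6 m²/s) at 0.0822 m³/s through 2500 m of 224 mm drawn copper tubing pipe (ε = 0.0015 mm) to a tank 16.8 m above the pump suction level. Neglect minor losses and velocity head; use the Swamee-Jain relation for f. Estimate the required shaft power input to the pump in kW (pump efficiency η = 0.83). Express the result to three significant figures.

P_shaft ≈ 50.6 kW

V = 4Q/(πD²) = 2.086 m/s; Re = 3.96×10^5; ε/D = 6.70×10^-6; f = 0.01375
h_f = f(L/D)V²/2g = 34.03 m
Total head H = z + h_f = 16.8 + 34.03 = 50.83 m
P_hyd = ρgQH = 1025·9.81·0.0822·50.83 = 42.01 kW
P_shaft = P_hyd/η = 42.01/0.83 = 50.61 kW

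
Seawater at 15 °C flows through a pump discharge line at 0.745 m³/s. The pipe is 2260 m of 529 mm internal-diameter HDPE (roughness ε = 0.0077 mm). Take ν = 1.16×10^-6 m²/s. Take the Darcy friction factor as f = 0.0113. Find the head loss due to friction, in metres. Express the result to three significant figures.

V = 4Q/(πD²) = 4·0.745/(π·0.529²) = 3.390 m/s
h_f = f(L/D)V²/(2g) = 0.01130·(2260/0.529)·3.390²/(2·9.81) = 28.27 m

h_f ≈ 28.3 m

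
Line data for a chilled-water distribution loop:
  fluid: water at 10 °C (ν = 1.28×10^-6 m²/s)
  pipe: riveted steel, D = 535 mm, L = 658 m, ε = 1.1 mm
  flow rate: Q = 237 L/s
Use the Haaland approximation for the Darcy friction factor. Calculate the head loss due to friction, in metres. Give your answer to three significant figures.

h_f ≈ 1.67 m

V = 4Q/(πD²) = 4·0.237/(π·0.535²) = 1.054 m/s
Re = VD/ν = 1.054·0.535/1.28×10^-6 = 4.41×10^5 → turbulent
ε/D = 1.1/535 = 0.00206
Haaland: f = 0.02400
h_f = f(L/D)V²/(2g) = 0.02400·(658/0.535)·1.054²/(2·9.81) = 1.672 m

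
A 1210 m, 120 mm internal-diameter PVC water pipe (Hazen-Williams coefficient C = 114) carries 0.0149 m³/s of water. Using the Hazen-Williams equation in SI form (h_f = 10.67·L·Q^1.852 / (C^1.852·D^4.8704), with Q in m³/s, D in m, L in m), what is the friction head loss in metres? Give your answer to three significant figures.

h_f ≈ 25.3 m

h_f = 10.67·1210·0.0149^1.852 / (114^1.852·0.120^4.8704) = 25.30 m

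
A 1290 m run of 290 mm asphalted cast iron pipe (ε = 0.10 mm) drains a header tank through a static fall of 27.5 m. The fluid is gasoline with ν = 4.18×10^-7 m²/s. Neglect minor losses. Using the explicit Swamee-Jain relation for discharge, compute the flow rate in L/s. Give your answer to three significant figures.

Swamee-Jain (Type II): Q = -0.965·√(gD⁵h_f/L)·ln[ε/(3.7D) + √(3.17ν²L/(gD³h_f))]
√(gD⁵h_f/L) = √(9.81·0.290⁵·27.5/1290) = 0.02071
ε/(3.7D) = 9.32×10^-5; √(3.17ν²L/(gD³h_f)) = 1.04×10^-5
Q = -0.965·0.02071·ln(1.036×10^-4) = 0.1834 m³/s
Check: V = 2.78 m/s, Re = 1.93×10^6, f = 0.01582, h_f = 27.6 m ≈ 27.5 m ✓

Q ≈ 183 L/s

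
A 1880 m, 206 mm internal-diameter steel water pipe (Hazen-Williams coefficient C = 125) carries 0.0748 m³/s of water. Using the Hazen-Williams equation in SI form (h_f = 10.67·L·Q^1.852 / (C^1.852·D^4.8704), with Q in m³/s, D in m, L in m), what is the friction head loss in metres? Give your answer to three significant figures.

h_f = 10.67·1880·0.0748^1.852 / (125^1.852·0.206^4.8704) = 47.32 m

h_f ≈ 47.3 m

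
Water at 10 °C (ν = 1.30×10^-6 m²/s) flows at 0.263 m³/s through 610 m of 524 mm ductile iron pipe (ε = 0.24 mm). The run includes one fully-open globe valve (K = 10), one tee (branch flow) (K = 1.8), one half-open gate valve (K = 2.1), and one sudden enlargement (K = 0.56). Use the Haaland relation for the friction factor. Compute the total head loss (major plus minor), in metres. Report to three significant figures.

H_L ≈ 2.62 m

V = 4Q/(πD²) = 1.220 m/s; V²/2g = 0.07581 m
Re = 4.92×10^5, ε/D = 4.58×10^-4 → f = 0.01732 (Haaland)
Major: h_f = f(L/D)·V²/2g = 0.01732·1164·0.07581 = 1.528 m
Minor: ΣK = 14.5; h_m = ΣK·V²/2g = 1.096 m
Total H_L = 1.528 + 1.096 = 2.625 m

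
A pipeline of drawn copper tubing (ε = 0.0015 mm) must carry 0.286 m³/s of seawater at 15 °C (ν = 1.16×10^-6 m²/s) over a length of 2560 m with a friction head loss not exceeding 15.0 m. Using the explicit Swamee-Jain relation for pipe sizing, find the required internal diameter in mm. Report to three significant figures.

Swamee-Jain (Type III): D = 0.66·[ε^1.25·(LQ²/(gh_f))^4.75 + ν·Q^9.4·(L/(gh_f))^5.2]^0.04
LQ²/(gh_f) = 1.423; L/(gh_f) = 17.40
Term 1 = ε^1.25·(…)^4.75 = 2.80×10^-7; Term 2 = ν·Q^9.4·(…)^5.2 = 2.54×10^-5
D = 0.66·(2.80×10^-7 + 2.54×10^-5)^0.04 = 0.4324 m = 432 mm
Check: V = 1.95 m/s, Re = 7.26×10^5, f = 0.01233, h_f = 14.1 m ≈ 15.0 m ✓

D ≈ 432 mm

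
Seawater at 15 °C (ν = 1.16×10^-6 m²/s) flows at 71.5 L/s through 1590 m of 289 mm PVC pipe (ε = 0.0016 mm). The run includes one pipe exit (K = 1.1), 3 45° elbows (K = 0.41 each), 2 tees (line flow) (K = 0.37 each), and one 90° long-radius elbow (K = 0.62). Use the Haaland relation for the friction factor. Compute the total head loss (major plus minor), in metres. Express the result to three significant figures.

V = 4Q/(πD²) = 1.090 m/s; V²/2g = 0.06055 m
Re = 2.72×10^5, ε/D = 5.54×10^-6 → f = 0.01465 (Haaland)
Major: h_f = f(L/D)·V²/2g = 0.01465·5502·0.06055 = 4.882 m
Minor: ΣK = 3.69; h_m = ΣK·V²/2g = 0.2234 m
Total H_L = 4.882 + 0.2234 = 5.106 m

H_L ≈ 5.11 m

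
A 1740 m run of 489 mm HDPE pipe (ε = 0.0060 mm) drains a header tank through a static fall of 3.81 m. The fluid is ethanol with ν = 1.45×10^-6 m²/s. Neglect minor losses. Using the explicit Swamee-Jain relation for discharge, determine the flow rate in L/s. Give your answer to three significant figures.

Swamee-Jain (Type II): Q = -0.965·√(gD⁵h_f/L)·ln[ε/(3.7D) + √(3.17ν²L/(gD³h_f))]
√(gD⁵h_f/L) = √(9.81·0.489⁵·3.81/1740) = 0.02451
ε/(3.7D) = 3.32×10^-6; √(3.17ν²L/(gD³h_f)) = 5.15×10^-5
Q = -0.965·0.02451·ln(5.483×10^-5) = 0.2320 m³/s
Check: V = 1.24 m/s, Re = 4.17×10^5, f = 0.01370, h_f = 3.79 m ≈ 3.81 m ✓

Q ≈ 232 L/s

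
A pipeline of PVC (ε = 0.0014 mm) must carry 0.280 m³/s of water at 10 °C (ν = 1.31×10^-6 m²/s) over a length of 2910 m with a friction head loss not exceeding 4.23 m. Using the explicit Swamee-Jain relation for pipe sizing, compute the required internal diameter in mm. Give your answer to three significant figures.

D ≈ 576 mm

Swamee-Jain (Type III): D = 0.66·[ε^1.25·(LQ²/(gh_f))^4.75 + ν·Q^9.4·(L/(gh_f))^5.2]^0.04
LQ²/(gh_f) = 5.498; L/(gh_f) = 70.13
Term 1 = ε^1.25·(…)^4.75 = 1.58×10^-4; Term 2 = ν·Q^9.4·(…)^5.2 = 0.0330
D = 0.66·(1.58×10^-4 + 0.0330)^0.04 = 0.5760 m = 576 mm
Check: V = 1.07 m/s, Re = 4.73×10^5, f = 0.01326, h_f = 3.94 m ≈ 4.23 m ✓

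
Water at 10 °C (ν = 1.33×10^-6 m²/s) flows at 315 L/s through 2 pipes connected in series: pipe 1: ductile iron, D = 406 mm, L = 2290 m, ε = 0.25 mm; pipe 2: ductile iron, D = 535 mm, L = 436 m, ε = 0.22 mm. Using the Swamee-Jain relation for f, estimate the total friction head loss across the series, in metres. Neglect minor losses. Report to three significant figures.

Pipe 1: V = 2.433 m/s, Re = 7.43×10^5, ε/D = 6.16×10^-4, f = 0.01819, h_1 = f(L/D)V²/2g = 30.96 m
Pipe 2: V = 1.401 m/s, Re = 5.64×10^5, ε/D = 4.11×10^-4, f = 0.01708, h_2 = f(L/D)V²/2g = 1.393 m
Series → Q common, losses add: H = Σh = 32.35 m

H ≈ 32.4 m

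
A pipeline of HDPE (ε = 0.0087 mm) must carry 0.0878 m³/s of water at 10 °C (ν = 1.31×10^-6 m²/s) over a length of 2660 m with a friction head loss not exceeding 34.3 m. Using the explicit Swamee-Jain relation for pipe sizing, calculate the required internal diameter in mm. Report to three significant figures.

Swamee-Jain (Type III): D = 0.66·[ε^1.25·(LQ²/(gh_f))^4.75 + ν·Q^9.4·(L/(gh_f))^5.2]^0.04
LQ²/(gh_f) = 0.06094; L/(gh_f) = 7.905
Term 1 = ε^1.25·(…)^4.75 = 7.99×10^-13; Term 2 = ν·Q^9.4·(…)^5.2 = 7.17×10^-12
D = 0.66·(7.99×10^-13 + 7.17×10^-12)^0.04 = 0.2375 m = 237 mm
Check: V = 1.98 m/s, Re = 3.59×10^5, f = 0.01436, h_f = 32.2 m ≈ 34.3 m ✓

D ≈ 237 mm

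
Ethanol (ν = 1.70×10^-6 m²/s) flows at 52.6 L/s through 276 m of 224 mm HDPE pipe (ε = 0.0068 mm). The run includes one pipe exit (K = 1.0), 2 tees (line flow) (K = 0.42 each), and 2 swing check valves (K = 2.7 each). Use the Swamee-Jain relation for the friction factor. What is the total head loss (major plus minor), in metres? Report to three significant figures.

V = 4Q/(πD²) = 1.335 m/s; V²/2g = 0.09080 m
Re = 1.76×10^5, ε/D = 3.04×10^-5 → f = 0.01618 (Swamee-Jain)
Major: h_f = f(L/D)·V²/2g = 0.01618·1232·0.09080 = 1.811 m
Minor: ΣK = 7.24; h_m = ΣK·V²/2g = 0.6574 m
Total H_L = 1.811 + 0.6574 = 2.468 m

H_L ≈ 2.47 m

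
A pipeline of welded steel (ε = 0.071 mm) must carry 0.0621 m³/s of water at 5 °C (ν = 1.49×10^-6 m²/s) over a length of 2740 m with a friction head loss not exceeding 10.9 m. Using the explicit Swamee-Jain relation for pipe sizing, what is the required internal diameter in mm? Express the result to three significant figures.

Swamee-Jain (Type III): D = 0.66·[ε^1.25·(LQ²/(gh_f))^4.75 + ν·Q^9.4·(L/(gh_f))^5.2]^0.04
LQ²/(gh_f) = 0.09882; L/(gh_f) = 25.62
Term 1 = ε^1.25·(…)^4.75 = 1.10×10^-10; Term 2 = ν·Q^9.4·(…)^5.2 = 1.42×10^-10
D = 0.66·(1.10×10^-10 + 1.42×10^-10)^0.04 = 0.2726 m = 273 mm
Check: V = 1.06 m/s, Re = 1.95×10^5, f = 0.01760, h_f = 10.2 m ≈ 10.9 m ✓

D ≈ 273 mm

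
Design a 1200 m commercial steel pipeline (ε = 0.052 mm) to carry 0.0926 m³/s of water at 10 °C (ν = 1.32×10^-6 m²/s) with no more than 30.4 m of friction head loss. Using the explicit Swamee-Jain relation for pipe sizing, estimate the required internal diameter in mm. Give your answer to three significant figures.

Swamee-Jain (Type III): D = 0.66·[ε^1.25·(LQ²/(gh_f))^4.75 + ν·Q^9.4·(L/(gh_f))^5.2]^0.04
LQ²/(gh_f) = 0.03450; L/(gh_f) = 4.024
Term 1 = ε^1.25·(…)^4.75 = 5.01×10^-13; Term 2 = ν·Q^9.4·(…)^5.2 = 3.55×10^-13
D = 0.66·(5.01×10^-13 + 3.55×10^-13)^0.04 = 0.2172 m = 217 mm
Check: V = 2.50 m/s, Re = 4.11×10^5, f = 0.01613, h_f = 28.4 m ≈ 30.4 m ✓

D ≈ 217 mm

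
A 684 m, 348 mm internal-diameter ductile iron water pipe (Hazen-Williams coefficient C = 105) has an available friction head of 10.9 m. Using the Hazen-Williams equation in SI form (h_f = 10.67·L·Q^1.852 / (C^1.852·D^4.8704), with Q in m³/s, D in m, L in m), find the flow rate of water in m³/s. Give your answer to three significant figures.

Q ≈ 0.195 m³/s

Rearranging: Q = [h_f·C^1.852·D^4.8704 / (10.67·L)]^(1/1.852)
Q = [10.9·105^1.852·0.348^4.8704 / (10.67·684)]^0.540 = 0.1949 m³/s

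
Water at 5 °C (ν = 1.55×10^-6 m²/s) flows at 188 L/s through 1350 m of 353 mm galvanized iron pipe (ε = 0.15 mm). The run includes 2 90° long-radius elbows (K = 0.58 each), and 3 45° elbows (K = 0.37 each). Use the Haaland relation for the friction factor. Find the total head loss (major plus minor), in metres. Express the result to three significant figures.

H_L ≈ 12.8 m

V = 4Q/(πD²) = 1.921 m/s; V²/2g = 0.1881 m
Re = 4.37×10^5, ε/D = 4.25×10^-4 → f = 0.01720 (Haaland)
Major: h_f = f(L/D)·V²/2g = 0.01720·3824·0.1881 = 12.37 m
Minor: ΣK = 2.27; h_m = ΣK·V²/2g = 0.4269 m
Total H_L = 12.37 + 0.4269 = 12.80 m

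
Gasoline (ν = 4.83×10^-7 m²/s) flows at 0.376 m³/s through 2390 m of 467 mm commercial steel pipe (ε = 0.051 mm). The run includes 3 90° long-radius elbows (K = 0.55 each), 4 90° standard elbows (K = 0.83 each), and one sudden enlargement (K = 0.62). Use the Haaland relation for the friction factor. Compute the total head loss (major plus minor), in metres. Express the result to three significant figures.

V = 4Q/(πD²) = 2.195 m/s; V²/2g = 0.2456 m
Re = 2.12×10^6, ε/D = 1.09×10^-4 → f = 0.01286 (Haaland)
Major: h_f = f(L/D)·V²/2g = 0.01286·5118·0.2456 = 16.16 m
Minor: ΣK = 5.59; h_m = ΣK·V²/2g = 1.373 m
Total H_L = 16.16 + 1.373 = 17.54 m

H_L ≈ 17.5 m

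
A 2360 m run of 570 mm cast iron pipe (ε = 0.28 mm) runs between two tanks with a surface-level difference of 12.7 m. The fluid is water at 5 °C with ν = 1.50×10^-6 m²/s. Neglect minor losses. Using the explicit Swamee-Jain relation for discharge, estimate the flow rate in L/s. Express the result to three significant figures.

Swamee-Jain (Type II): Q = -0.965·√(gD⁵h_f/L)·ln[ε/(3.7D) + √(3.17ν²L/(gD³h_f))]
√(gD⁵h_f/L) = √(9.81·0.570⁵·12.7/2360) = 0.05636
ε/(3.7D) = 1.33×10^-4; √(3.17ν²L/(gD³h_f)) = 2.70×10^-5
Q = -0.965·0.05636·ln(1.598×10^-4) = 0.4754 m³/s
Check: V = 1.86 m/s, Re = 7.08×10^5, f = 0.01745, h_f = 12.8 m ≈ 12.7 m ✓

Q ≈ 475 L/s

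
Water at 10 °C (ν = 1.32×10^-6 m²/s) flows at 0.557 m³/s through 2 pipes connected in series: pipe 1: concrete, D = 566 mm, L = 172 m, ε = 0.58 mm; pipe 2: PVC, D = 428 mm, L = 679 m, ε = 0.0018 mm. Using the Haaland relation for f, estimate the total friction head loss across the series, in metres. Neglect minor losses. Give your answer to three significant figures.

H ≈ 15.1 m

Pipe 1: V = 2.214 m/s, Re = 9.49×10^5, ε/D = 0.00102, f = 0.02007, h_1 = f(L/D)V²/2g = 1.523 m
Pipe 2: V = 3.871 m/s, Re = 1.26×10^6, ε/D = 4.21×10^-6, f = 0.01124, h_2 = f(L/D)V²/2g = 13.62 m
Series → Q common, losses add: H = Σh = 15.14 m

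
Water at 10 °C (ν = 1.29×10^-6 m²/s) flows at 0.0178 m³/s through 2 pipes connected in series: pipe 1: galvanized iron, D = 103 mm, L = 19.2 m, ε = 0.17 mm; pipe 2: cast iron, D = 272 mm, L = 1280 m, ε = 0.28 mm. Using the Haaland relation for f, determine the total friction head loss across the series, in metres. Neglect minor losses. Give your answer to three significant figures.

H ≈ 1.53 m

Pipe 1: V = 2.136 m/s, Re = 1.71×10^5, ε/D = 0.00165, f = 0.02335, h_1 = f(L/D)V²/2g = 1.012 m
Pipe 2: V = 0.3063 m/s, Re = 6.46×10^4, ε/D = 0.00103, f = 0.02307, h_2 = f(L/D)V²/2g = 0.5192 m
Series → Q common, losses add: H = Σh = 1.532 m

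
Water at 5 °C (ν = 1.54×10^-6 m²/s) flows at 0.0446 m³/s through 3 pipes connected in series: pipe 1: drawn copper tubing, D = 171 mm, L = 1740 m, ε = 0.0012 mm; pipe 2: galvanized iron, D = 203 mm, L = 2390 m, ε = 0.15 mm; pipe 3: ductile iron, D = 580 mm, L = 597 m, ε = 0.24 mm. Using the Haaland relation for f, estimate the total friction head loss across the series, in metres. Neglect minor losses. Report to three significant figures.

H ≈ 52.7 m

Pipe 1: V = 1.942 m/s, Re = 2.16×10^5, ε/D = 7.02×10^-6, f = 0.01532, h_1 = f(L/D)V²/2g = 29.96 m
Pipe 2: V = 1.378 m/s, Re = 1.82×10^5, ε/D = 7.39×10^-4, f = 0.01994, h_2 = f(L/D)V²/2g = 22.72 m
Pipe 3: V = 0.1688 m/s, Re = 6.36×10^4, ε/D = 4.14×10^-4, f = 0.02110, h_3 = f(L/D)V²/2g = 0.03154 m
Series → Q common, losses add: H = Σh = 52.71 m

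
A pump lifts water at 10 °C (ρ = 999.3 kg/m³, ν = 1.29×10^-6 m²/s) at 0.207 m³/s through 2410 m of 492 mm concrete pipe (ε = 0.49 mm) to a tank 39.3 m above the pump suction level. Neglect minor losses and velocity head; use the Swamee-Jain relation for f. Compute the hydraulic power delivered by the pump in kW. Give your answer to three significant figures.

P_hyd ≈ 92.0 kW

V = 4Q/(πD²) = 1.089 m/s; Re = 4.15×10^5; ε/D = 9.96×10^-4; f = 0.02046
h_f = f(L/D)V²/2g = 6.056 m
Total head H = z + h_f = 39.3 + 6.056 = 45.36 m
P_hyd = ρgQH = 999.3·9.81·0.207·45.36 = 92.04 kW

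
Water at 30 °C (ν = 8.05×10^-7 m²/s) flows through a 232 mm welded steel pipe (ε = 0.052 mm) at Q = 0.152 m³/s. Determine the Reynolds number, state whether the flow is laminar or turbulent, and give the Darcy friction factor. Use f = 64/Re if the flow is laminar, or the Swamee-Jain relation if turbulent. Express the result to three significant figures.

Re ≈ 1.04×10^6; turbulent; f ≈ 0.0150

V = 4Q/(πD²) = 3.596 m/s
Re = VD/ν = 3.596·0.232/8.05×10^-7 = 1.04×10^6
Re > 4000 → turbulent; ε/D = 2.24×10^-4
Swamee-Jain: f = 0.01500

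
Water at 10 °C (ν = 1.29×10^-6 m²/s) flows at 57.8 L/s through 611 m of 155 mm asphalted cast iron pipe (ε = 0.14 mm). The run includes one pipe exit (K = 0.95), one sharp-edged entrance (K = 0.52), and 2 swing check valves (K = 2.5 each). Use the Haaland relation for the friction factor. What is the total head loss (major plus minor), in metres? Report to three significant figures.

H_L ≈ 40.7 m

V = 4Q/(πD²) = 3.063 m/s; V²/2g = 0.4782 m
Re = 3.68×10^5, ε/D = 9.03×10^-4 → f = 0.01995 (Haaland)
Major: h_f = f(L/D)·V²/2g = 0.01995·3942·0.4782 = 37.60 m
Minor: ΣK = 6.47; h_m = ΣK·V²/2g = 3.094 m
Total H_L = 37.60 + 3.094 = 40.70 m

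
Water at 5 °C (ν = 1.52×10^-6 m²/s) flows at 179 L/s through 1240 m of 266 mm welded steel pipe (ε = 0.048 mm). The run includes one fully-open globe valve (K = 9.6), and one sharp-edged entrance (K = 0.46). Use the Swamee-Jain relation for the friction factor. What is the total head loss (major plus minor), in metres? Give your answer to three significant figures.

V = 4Q/(πD²) = 3.221 m/s; V²/2g = 0.5288 m
Re = 5.64×10^5, ε/D = 1.80×10^-4 → f = 0.01516 (Swamee-Jain)
Major: h_f = f(L/D)·V²/2g = 0.01516·4662·0.5288 = 37.38 m
Minor: ΣK = 10.1; h_m = ΣK·V²/2g = 5.320 m
Total H_L = 37.38 + 5.320 = 42.70 m

H_L ≈ 42.7 m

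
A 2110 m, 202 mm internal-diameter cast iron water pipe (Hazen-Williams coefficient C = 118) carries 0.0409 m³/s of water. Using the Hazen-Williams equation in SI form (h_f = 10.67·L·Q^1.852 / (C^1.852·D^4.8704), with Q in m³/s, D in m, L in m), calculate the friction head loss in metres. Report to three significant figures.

h_f = 10.67·2110·0.0409^1.852 / (118^1.852·0.202^4.8704) = 21.25 m

h_f ≈ 21.3 m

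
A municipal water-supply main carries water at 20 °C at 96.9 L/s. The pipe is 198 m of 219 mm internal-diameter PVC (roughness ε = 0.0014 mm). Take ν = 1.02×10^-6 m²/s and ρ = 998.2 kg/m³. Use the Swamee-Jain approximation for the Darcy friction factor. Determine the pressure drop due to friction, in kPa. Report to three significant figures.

Δp ≈ 38.7 kPa

V = 4Q/(πD²) = 4·0.0969/(π·0.219²) = 2.572 m/s
Re = VD/ν = 2.572·0.219/1.02×10^-6 = 5.52×10^5 → turbulent
ε/D = 0.0014/219 = 6.39×10^-6
Swamee-Jain: f = 0.01297
h_f = f(L/D)V²/(2g) = 0.01297·(198/0.219)·2.572²/(2·9.81) = 3.955 m
Δp = ρg·h_f = 998.2·9.81·3.955 = 38.73 kPa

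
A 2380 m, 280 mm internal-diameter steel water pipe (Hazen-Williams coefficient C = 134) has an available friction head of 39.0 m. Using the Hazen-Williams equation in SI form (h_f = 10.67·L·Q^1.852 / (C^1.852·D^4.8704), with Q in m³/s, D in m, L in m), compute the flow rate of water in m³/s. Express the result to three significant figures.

Q ≈ 0.143 m³/s

Rearranging: Q = [h_f·C^1.852·D^4.8704 / (10.67·L)]^(1/1.852)
Q = [39.0·134^1.852·0.280^4.8704 / (10.67·2380)]^0.540 = 0.1426 m³/s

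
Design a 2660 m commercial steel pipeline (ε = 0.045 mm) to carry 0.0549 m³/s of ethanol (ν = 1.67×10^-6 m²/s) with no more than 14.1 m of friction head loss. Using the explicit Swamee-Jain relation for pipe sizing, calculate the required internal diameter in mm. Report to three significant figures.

Swamee-Jain (Type III): D = 0.66·[ε^1.25·(LQ²/(gh_f))^4.75 + ν·Q^9.4·(L/(gh_f))^5.2]^0.04
LQ²/(gh_f) = 0.05796; L/(gh_f) = 19.23
Term 1 = ε^1.25·(…)^4.75 = 4.91×10^-12; Term 2 = ν·Q^9.4·(…)^5.2 = 1.13×10^-11
D = 0.66·(4.91×10^-12 + 1.13×10^-11)^0.04 = 0.2443 m = 244 mm
Check: V = 1.17 m/s, Re = 1.71×10^5, f = 0.01739, h_f = 13.2 m ≈ 14.1 m ✓

D ≈ 244 mm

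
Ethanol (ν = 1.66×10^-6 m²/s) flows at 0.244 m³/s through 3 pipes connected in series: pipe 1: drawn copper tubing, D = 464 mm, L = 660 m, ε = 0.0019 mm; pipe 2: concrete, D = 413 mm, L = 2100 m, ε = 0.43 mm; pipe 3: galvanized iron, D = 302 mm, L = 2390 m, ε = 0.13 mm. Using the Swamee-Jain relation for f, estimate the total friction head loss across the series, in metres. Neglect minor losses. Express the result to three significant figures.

H ≈ 100.0 m

Pipe 1: V = 1.443 m/s, Re = 4.03×10^5, ε/D = 4.09×10^-6, f = 0.01367, h_1 = f(L/D)V²/2g = 2.063 m
Pipe 2: V = 1.821 m/s, Re = 4.53×10^5, ε/D = 0.00104, f = 0.02059, h_2 = f(L/D)V²/2g = 17.71 m
Pipe 3: V = 3.406 m/s, Re = 6.20×10^5, ε/D = 4.30×10^-4, f = 0.01714, h_3 = f(L/D)V²/2g = 80.20 m
Series → Q common, losses add: H = Σh = 99.97 m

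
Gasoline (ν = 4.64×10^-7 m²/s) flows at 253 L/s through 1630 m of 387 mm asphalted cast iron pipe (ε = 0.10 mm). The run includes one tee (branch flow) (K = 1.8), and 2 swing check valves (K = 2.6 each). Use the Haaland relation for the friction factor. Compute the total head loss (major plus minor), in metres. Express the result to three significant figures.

H_L ≈ 16.5 m

V = 4Q/(πD²) = 2.151 m/s; V²/2g = 0.2358 m
Re = 1.79×10^6, ε/D = 2.58×10^-4 → f = 0.01491 (Haaland)
Major: h_f = f(L/D)·V²/2g = 0.01491·4212·0.2358 = 14.81 m
Minor: ΣK = 7.00; h_m = ΣK·V²/2g = 1.651 m
Total H_L = 14.81 + 1.651 = 16.46 m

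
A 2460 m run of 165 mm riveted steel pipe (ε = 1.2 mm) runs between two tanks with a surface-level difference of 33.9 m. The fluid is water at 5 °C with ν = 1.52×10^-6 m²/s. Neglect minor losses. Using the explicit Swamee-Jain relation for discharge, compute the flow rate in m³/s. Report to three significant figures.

Swamee-Jain (Type II): Q = -0.965·√(gD⁵h_f/L)·ln[ε/(3.7D) + √(3.17ν²L/(gD³h_f))]
√(gD⁵h_f/L) = √(9.81·0.165⁵·33.9/2460) = 0.004066
ε/(3.7D) = 0.00197; √(3.17ν²L/(gD³h_f)) = 1.10×10^-4
Q = -0.965·0.004066·ln(0.002075) = 0.02424 m³/s
Check: V = 1.13 m/s, Re = 1.23×10^5, f = 0.03495, h_f = 34.1 m ≈ 33.9 m ✓

Q ≈ 0.0242 m³/s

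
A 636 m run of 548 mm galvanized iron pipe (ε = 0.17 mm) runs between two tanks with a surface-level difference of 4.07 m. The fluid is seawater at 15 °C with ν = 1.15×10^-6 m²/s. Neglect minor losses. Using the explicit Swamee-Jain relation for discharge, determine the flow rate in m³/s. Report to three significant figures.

Swamee-Jain (Type II): Q = -0.965·√(gD⁵h_f/L)·ln[ε/(3.7D) + √(3.17ν²L/(gD³h_f))]
√(gD⁵h_f/L) = √(9.81·0.548⁵·4.07/636) = 0.05570
ε/(3.7D) = 8.38×10^-5; √(3.17ν²L/(gD³h_f)) = 2.01×10^-5
Q = -0.965·0.05570·ln(1.040×10^-4) = 0.4930 m³/s
Check: V = 2.09 m/s, Re = 9.96×10^5, f = 0.01585, h_f = 4.10 m ≈ 4.07 m ✓

Q ≈ 0.493 m³/s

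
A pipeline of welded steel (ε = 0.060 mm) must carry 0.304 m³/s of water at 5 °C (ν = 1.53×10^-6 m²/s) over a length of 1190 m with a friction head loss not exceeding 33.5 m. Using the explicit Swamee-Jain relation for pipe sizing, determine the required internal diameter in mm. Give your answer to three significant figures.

D ≈ 336 mm

Swamee-Jain (Type III): D = 0.66·[ε^1.25·(LQ²/(gh_f))^4.75 + ν·Q^9.4·(L/(gh_f))^5.2]^0.04
LQ²/(gh_f) = 0.3346; L/(gh_f) = 3.621
Term 1 = ε^1.25·(…)^4.75 = 2.91×10^-8; Term 2 = ν·Q^9.4·(…)^5.2 = 1.70×10^-8
D = 0.66·(2.91×10^-8 + 1.70×10^-8)^0.04 = 0.3358 m = 336 mm
Check: V = 3.43 m/s, Re = 7.53×10^5, f = 0.01481, h_f = 31.5 m ≈ 33.5 m ✓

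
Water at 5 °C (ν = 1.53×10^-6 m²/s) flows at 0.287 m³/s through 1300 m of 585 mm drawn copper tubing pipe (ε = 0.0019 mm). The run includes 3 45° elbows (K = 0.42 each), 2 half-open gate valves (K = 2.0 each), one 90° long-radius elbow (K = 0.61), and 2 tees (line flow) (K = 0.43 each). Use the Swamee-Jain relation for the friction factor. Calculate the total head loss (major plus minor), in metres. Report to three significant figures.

V = 4Q/(πD²) = 1.068 m/s; V²/2g = 0.05811 m
Re = 4.08×10^5, ε/D = 3.25×10^-6 → f = 0.01362 (Swamee-Jain)
Major: h_f = f(L/D)·V²/2g = 0.01362·2222·0.05811 = 1.759 m
Minor: ΣK = 6.73; h_m = ΣK·V²/2g = 0.3911 m
Total H_L = 1.759 + 0.3911 = 2.151 m

H_L ≈ 2.15 m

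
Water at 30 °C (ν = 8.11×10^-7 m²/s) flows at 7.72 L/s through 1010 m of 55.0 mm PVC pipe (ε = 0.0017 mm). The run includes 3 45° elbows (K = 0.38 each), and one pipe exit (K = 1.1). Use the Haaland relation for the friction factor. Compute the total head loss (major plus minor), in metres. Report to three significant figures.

V = 4Q/(πD²) = 3.249 m/s; V²/2g = 0.5382 m
Re = 2.20×10^5, ε/D = 3.09×10^-5 → f = 0.01542 (Haaland)
Major: h_f = f(L/D)·V²/2g = 0.01542·18364·0.5382 = 152.4 m
Minor: ΣK = 2.24; h_m = ΣK·V²/2g = 1.205 m
Total H_L = 152.4 + 1.205 = 153.6 m

H_L ≈ 154 m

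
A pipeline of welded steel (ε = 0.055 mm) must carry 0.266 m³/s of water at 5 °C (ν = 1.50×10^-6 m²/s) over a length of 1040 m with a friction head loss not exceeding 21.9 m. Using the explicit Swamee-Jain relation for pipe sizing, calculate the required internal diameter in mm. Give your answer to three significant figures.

Swamee-Jain (Type III): D = 0.66·[ε^1.25·(LQ²/(gh_f))^4.75 + ν·Q^9.4·(L/(gh_f))^5.2]^0.04
LQ²/(gh_f) = 0.3425; L/(gh_f) = 4.841
Term 1 = ε^1.25·(…)^4.75 = 2.92×10^-8; Term 2 = ν·Q^9.4·(…)^5.2 = 2.15×10^-8
D = 0.66·(2.92×10^-8 + 2.15×10^-8)^0.04 = 0.3371 m = 337 mm
Check: V = 2.98 m/s, Re = 6.70×10^5, f = 0.01477, h_f = 20.6 m ≈ 21.9 m ✓

D ≈ 337 mm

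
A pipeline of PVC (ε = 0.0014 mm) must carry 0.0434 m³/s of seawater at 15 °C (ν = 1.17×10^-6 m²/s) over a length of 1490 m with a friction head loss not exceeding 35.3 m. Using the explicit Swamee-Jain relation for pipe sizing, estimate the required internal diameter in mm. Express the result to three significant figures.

Swamee-Jain (Type III): D = 0.66·[ε^1.25·(LQ²/(gh_f))^4.75 + ν·Q^9.4·(L/(gh_f))^5.2]^0.04
LQ²/(gh_f) = 0.008104; L/(gh_f) = 4.303
Term 1 = ε^1.25·(…)^4.75 = 5.61×10^-18; Term 2 = ν·Q^9.4·(…)^5.2 = 3.60×10^-16
D = 0.66·(5.61×10^-18 + 3.60×10^-16)^0.04 = 0.1592 m = 159 mm
Check: V = 2.18 m/s, Re = 2.97×10^5, f = 0.01451, h_f = 32.9 m ≈ 35.3 m ✓

D ≈ 159 mm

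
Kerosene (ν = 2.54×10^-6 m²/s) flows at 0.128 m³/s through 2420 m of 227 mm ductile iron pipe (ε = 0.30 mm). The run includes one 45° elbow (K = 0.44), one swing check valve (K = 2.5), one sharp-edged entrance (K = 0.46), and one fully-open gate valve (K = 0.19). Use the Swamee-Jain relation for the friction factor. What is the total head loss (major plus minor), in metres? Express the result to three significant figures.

H_L ≈ 122 m

V = 4Q/(πD²) = 3.163 m/s; V²/2g = 0.5098 m
Re = 2.83×10^5, ε/D = 0.00132 → f = 0.02204 (Swamee-Jain)
Major: h_f = f(L/D)·V²/2g = 0.02204·10661·0.5098 = 119.8 m
Minor: ΣK = 3.59; h_m = ΣK·V²/2g = 1.830 m
Total H_L = 119.8 + 1.830 = 121.6 m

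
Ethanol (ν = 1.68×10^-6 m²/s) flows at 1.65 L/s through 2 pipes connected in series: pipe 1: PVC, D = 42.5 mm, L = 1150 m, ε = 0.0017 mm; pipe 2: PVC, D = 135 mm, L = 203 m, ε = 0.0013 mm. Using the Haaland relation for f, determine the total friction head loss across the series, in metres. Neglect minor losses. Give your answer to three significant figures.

Pipe 1: V = 1.163 m/s, Re = 2.94×10^4, ε/D = 4.00×10^-5, f = 0.02350, h_1 = f(L/D)V²/2g = 43.84 m
Pipe 2: V = 0.1153 m/s, Re = 9260, ε/D = 9.63×10^-6, f = 0.03155, h_2 = f(L/D)V²/2g = 0.03213 m
Series → Q common, losses add: H = Σh = 43.87 m

H ≈ 43.9 m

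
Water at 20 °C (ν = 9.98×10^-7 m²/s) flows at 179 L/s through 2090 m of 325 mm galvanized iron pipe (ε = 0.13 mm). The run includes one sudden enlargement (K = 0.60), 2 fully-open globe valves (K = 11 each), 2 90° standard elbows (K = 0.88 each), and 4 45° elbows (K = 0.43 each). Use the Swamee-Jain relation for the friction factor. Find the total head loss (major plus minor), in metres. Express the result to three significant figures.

V = 4Q/(πD²) = 2.158 m/s; V²/2g = 0.2373 m
Re = 7.03×10^5, ε/D = 4.00×10^-4 → f = 0.01682 (Swamee-Jain)
Major: h_f = f(L/D)·V²/2g = 0.01682·6431·0.2373 = 25.67 m
Minor: ΣK = 26.1; h_m = ΣK·V²/2g = 6.189 m
Total H_L = 25.67 + 6.189 = 31.85 m

H_L ≈ 31.9 m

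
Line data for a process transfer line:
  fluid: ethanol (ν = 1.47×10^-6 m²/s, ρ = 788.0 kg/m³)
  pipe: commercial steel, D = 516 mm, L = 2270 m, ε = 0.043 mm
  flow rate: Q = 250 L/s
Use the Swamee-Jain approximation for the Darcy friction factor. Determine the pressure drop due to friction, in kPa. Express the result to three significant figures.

Δp ≈ 36.1 kPa

V = 4Q/(πD²) = 4·0.250/(π·0.516²) = 1.196 m/s
Re = VD/ν = 1.196·0.516/1.47×10^-6 = 4.20×10^5 → turbulent
ε/D = 0.043/516 = 8.33×10^-5
Swamee-Jain: f = 0.01459
h_f = f(L/D)V²/(2g) = 0.01459·(2270/0.516)·1.196²/(2·9.81) = 4.674 m
Δp = ρg·h_f = 788.0·9.81·4.674 = 36.13 kPa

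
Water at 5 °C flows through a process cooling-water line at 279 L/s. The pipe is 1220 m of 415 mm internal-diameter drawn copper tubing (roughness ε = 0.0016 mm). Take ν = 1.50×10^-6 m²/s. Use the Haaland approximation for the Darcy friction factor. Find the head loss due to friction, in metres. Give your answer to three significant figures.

h_f ≈ 8.16 m

V = 4Q/(πD²) = 4·0.279/(π·0.415²) = 2.063 m/s
Re = VD/ν = 2.063·0.415/1.50×10^-6 = 5.71×10^5 → turbulent
ε/D = 0.0016/415 = 3.86×10^-6
Haaland: f = 0.01281
h_f = f(L/D)V²/(2g) = 0.01281·(1220/0.415)·2.063²/(2·9.81) = 8.163 m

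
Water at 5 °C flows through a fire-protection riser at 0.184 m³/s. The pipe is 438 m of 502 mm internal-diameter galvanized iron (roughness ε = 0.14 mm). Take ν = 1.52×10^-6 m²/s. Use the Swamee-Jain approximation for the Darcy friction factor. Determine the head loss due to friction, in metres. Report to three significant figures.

V = 4Q/(πD²) = 4·0.184/(π·0.502²) = 0.9297 m/s
Re = VD/ν = 0.9297·0.502/1.52×10^-6 = 3.07×10^5 → turbulent
ε/D = 0.14/502 = 2.79×10^-4
Swamee-Jain: f = 0.01687
h_f = f(L/D)V²/(2g) = 0.01687·(438/0.502)·0.9297²/(2·9.81) = 0.6485 m

h_f ≈ 0.648 m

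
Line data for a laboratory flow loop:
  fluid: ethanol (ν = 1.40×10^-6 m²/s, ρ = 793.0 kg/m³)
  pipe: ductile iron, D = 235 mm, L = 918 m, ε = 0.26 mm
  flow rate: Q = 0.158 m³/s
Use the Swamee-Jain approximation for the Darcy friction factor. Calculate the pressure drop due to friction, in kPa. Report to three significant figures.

Δp ≈ 425 kPa

V = 4Q/(πD²) = 4·0.158/(π·0.235²) = 3.643 m/s
Re = VD/ν = 3.643·0.235/1.40×10^-6 = 6.11×10^5 → turbulent
ε/D = 0.26/235 = 0.00111
Swamee-Jain: f = 0.02070
h_f = f(L/D)V²/(2g) = 0.02070·(918/0.235)·3.643²/(2·9.81) = 54.68 m
Δp = ρg·h_f = 793.0·9.81·54.68 = 425.4 kPa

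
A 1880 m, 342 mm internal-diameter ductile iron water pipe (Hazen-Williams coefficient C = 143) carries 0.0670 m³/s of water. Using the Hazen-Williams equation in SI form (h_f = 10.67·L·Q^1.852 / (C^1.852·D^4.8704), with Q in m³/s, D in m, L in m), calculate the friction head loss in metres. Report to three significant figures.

h_f = 10.67·1880·0.0670^1.852 / (143^1.852·0.342^4.8704) = 2.547 m

h_f ≈ 2.55 m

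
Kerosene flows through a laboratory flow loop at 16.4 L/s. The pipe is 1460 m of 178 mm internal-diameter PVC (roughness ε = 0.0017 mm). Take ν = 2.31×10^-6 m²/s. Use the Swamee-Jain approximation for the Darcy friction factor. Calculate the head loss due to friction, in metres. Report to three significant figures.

h_f ≈ 3.76 m

V = 4Q/(πD²) = 4·0.0164/(π·0.178²) = 0.6590 m/s
Re = VD/ν = 0.6590·0.178/2.31×10^-6 = 5.08×10^4 → turbulent
ε/D = 0.0017/178 = 9.55×10^-6
Swamee-Jain: f = 0.02073
h_f = f(L/D)V²/(2g) = 0.02073·(1460/0.178)·0.6590²/(2·9.81) = 3.764 m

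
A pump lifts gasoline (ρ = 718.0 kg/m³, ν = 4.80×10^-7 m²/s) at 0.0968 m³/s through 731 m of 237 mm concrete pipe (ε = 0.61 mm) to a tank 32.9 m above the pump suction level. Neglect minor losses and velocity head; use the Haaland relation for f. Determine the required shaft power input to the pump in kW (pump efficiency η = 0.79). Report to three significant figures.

V = 4Q/(πD²) = 2.194 m/s; Re = 1.08×10^6; ε/D = 0.00257; f = 0.02525
h_f = f(L/D)V²/2g = 19.11 m
Total head H = z + h_f = 32.9 + 19.11 = 52.01 m
P_hyd = ρgQH = 718.0·9.81·0.0968·52.01 = 35.46 kW
P_shaft = P_hyd/η = 35.46/0.79 = 44.89 kW

P_shaft ≈ 44.9 kW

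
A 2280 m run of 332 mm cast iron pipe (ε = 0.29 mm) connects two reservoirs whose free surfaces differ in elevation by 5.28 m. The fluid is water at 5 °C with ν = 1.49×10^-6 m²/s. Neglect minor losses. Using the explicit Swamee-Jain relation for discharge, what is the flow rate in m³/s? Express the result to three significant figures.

Swamee-Jain (Type II): Q = -0.965·√(gD⁵h_f/L)·ln[ε/(3.7D) + √(3.17ν²L/(gD³h_f))]
√(gD⁵h_f/L) = √(9.81·0.332⁵·5.28/2280) = 0.009573
ε/(3.7D) = 2.36×10^-4; √(3.17ν²L/(gD³h_f)) = 9.20×10^-5
Q = -0.965·0.009573·ln(3.281×10^-4) = 0.07411 m³/s
Check: V = 0.856 m/s, Re = 1.91×10^5, f = 0.02074, h_f = 5.32 m ≈ 5.28 m ✓

Q ≈ 0.0741 m³/s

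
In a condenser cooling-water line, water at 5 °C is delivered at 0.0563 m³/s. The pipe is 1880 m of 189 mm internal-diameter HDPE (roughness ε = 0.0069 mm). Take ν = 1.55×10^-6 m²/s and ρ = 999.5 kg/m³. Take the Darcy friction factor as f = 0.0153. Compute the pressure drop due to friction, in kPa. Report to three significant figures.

Δp ≈ 306 kPa

V = 4Q/(πD²) = 4·0.0563/(π·0.189²) = 2.007 m/s
h_f = f(L/D)V²/(2g) = 0.01530·(1880/0.189)·2.007²/(2·9.81) = 31.24 m
Δp = ρg·h_f = 999.5·9.81·31.24 = 306.3 kPa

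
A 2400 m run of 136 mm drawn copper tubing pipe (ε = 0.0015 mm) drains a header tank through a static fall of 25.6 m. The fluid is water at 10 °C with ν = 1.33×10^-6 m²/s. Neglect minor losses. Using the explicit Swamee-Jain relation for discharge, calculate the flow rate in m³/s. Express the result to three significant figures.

Q ≈ 0.0188 m³/s

Swamee-Jain (Type II): Q = -0.965·√(gD⁵h_f/L)·ln[ε/(3.7D) + √(3.17ν²L/(gD³h_f))]
√(gD⁵h_f/L) = √(9.81·0.136⁵·25.6/2400) = 0.002206
ε/(3.7D) = 2.98×10^-6; √(3.17ν²L/(gD³h_f)) = 1.46×10^-4
Q = -0.965·0.002206·ln(1.489×10^-4) = 0.01876 m³/s
Check: V = 1.29 m/s, Re = 1.32×10^5, f = 0.01695, h_f = 25.4 m ≈ 25.6 m ✓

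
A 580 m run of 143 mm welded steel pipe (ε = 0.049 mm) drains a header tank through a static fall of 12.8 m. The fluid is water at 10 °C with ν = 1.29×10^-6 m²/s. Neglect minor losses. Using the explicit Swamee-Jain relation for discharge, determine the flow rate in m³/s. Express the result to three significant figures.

Q ≈ 0.0299 m³/s

Swamee-Jain (Type II): Q = -0.965·√(gD⁵h_f/L)·ln[ε/(3.7D) + √(3.17ν²L/(gD³h_f))]
√(gD⁵h_f/L) = √(9.81·0.143⁵·12.8/580) = 0.003598
ε/(3.7D) = 9.26×10^-5; √(3.17ν²L/(gD³h_f)) = 9.13×10^-5
Q = -0.965·0.003598·ln(1.839×10^-4) = 0.02986 m³/s
Check: V = 1.86 m/s, Re = 2.06×10^5, f = 0.01799, h_f = 12.9 m ≈ 12.8 m ✓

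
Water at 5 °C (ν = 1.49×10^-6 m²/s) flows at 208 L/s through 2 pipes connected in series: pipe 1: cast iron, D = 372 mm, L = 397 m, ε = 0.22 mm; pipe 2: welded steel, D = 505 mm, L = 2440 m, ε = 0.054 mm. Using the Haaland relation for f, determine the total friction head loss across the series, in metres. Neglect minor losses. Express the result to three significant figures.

H ≈ 7.59 m

Pipe 1: V = 1.914 m/s, Re = 4.78×10^5, ε/D = 5.91×10^-4, f = 0.01817, h_1 = f(L/D)V²/2g = 3.619 m
Pipe 2: V = 1.038 m/s, Re = 3.52×10^5, ε/D = 1.07×10^-4, f = 0.01497, h_2 = f(L/D)V²/2g = 3.975 m
Series → Q common, losses add: H = Σh = 7.594 m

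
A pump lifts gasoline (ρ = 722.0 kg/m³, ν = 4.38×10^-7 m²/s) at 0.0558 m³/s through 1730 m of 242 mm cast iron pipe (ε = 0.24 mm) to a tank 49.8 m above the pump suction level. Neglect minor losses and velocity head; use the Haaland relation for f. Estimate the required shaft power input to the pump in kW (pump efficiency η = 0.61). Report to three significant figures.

V = 4Q/(πD²) = 1.213 m/s; Re = 6.70×10^5; ε/D = 9.92×10^-4; f = 0.02003
h_f = f(L/D)V²/2g = 10.74 m
Total head H = z + h_f = 49.8 + 10.74 = 60.54 m
P_hyd = ρgQH = 722.0·9.81·0.0558·60.54 = 23.93 kW
P_shaft = P_hyd/η = 23.93/0.61 = 39.23 kW

P_shaft ≈ 39.2 kW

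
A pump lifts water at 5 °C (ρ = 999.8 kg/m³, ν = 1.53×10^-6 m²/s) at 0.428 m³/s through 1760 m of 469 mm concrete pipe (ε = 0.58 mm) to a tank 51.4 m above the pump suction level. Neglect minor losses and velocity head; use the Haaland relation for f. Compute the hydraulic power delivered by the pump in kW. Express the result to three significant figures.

P_hyd ≈ 319 kW

V = 4Q/(πD²) = 2.477 m/s; Re = 7.59×10^5; ε/D = 0.00124; f = 0.02103
h_f = f(L/D)V²/2g = 24.69 m
Total head H = z + h_f = 51.4 + 24.69 = 76.09 m
P_hyd = ρgQH = 999.8·9.81·0.428·76.09 = 319.4 kW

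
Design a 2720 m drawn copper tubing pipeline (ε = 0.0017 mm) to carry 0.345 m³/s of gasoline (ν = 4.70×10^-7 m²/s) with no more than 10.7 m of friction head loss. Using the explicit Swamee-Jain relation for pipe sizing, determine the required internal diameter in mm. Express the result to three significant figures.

Swamee-Jain (Type III): D = 0.66·[ε^1.25·(LQ²/(gh_f))^4.75 + ν·Q^9.4·(L/(gh_f))^5.2]^0.04
LQ²/(gh_f) = 3.084; L/(gh_f) = 25.91
Term 1 = ε^1.25·(…)^4.75 = 1.29×10^-5; Term 2 = ν·Q^9.4·(…)^5.2 = 4.76×10^-4
D = 0.66·(1.29×10^-5 + 4.76×10^-4)^0.04 = 0.4865 m = 487 mm
Check: V = 1.86 m/s, Re = 1.92×10^6, f = 0.01056, h_f = 10.4 m ≈ 10.7 m ✓

D ≈ 487 mm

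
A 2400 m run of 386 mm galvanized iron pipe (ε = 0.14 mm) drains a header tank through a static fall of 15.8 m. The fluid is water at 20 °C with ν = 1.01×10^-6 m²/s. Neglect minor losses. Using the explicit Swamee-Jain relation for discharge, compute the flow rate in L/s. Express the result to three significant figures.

Swamee-Jain (Type II): Q = -0.965·√(gD⁵h_f/L)·ln[ε/(3.7D) + √(3.17ν²L/(gD³h_f))]
√(gD⁵h_f/L) = √(9.81·0.386⁵·15.8/2400) = 0.02352
ε/(3.7D) = 9.80×10^-5; √(3.17ν²L/(gD³h_f)) = 2.95×10^-5
Q = -0.965·0.02352·ln(1.275×10^-4) = 0.2036 m³/s
Check: V = 1.74 m/s, Re = 6.65×10^5, f = 0.01658, h_f = 15.9 m ≈ 15.8 m ✓

Q ≈ 204 L/s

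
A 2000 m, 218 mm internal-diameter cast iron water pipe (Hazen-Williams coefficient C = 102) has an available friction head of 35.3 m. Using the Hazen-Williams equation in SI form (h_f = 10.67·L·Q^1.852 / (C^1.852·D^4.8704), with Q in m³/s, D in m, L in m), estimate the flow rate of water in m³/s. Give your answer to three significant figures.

Rearranging: Q = [h_f·C^1.852·D^4.8704 / (10.67·L)]^(1/1.852)
Q = [35.3·102^1.852·0.218^4.8704 / (10.67·2000)]^0.540 = 0.05848 m³/s

Q ≈ 0.0585 m³/s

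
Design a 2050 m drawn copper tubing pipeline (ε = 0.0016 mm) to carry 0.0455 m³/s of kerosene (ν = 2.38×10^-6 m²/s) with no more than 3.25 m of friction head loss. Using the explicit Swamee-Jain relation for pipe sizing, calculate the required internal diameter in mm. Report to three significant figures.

D ≈ 293 mm

Swamee-Jain (Type III): D = 0.66·[ε^1.25·(LQ²/(gh_f))^4.75 + ν·Q^9.4·(L/(gh_f))^5.2]^0.04
LQ²/(gh_f) = 0.1331; L/(gh_f) = 64.30
Term 1 = ε^1.25·(…)^4.75 = 3.94×10^-12; Term 2 = ν·Q^9.4·(…)^5.2 = 1.46×10^-9
D = 0.66·(3.94×10^-12 + 1.46×10^-9)^0.04 = 0.2925 m = 293 mm
Check: V = 0.677 m/s, Re = 8.32×10^4, f = 0.01860, h_f = 3.04 m ≈ 3.25 m ✓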